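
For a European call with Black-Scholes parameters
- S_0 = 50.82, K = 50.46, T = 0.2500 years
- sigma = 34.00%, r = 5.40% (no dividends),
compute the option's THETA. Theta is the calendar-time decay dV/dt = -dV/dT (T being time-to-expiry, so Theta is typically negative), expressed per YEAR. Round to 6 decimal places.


d1 = 0.2062296158; d2 = 0.0362296158
phi(d1) = 0.3905482099; exp(-qT) = 1.0000000000; exp(-rT) = 0.9865907163
Theta = -S*exp(-qT)*phi(d1)*sigma/(2*sqrt(T)) - r*K*exp(-rT)*N(d2) + q*S*exp(-qT)*N(d1)
N(d1) = 0.5816942225; N(d2) = 0.5144503642; sqrt(T) = 0.5000000000
Term 1 = -50.8200 * 1.0000000000 * 0.3905482099 * 0.3400 / (2 * 0.5000000000) = -6.7482044092
Term 2 = -0.0540 * 50.4600 * 0.9865907163 * 0.5144503642 = -1.3829978645
Term 3 = 0 (no dividend yield, q = 0)
Theta = -6.7482044092 + (-1.3829978645) + (0.0000000000) = -8.131202

Answer: Theta = -8.131202


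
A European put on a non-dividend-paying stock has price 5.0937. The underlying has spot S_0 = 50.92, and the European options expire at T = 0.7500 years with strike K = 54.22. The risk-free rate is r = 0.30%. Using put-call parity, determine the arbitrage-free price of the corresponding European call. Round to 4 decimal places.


Answer: Call price = 1.9156

Derivation:
Put-call parity: C - P = S_0 * exp(-qT) - K * exp(-rT).
S_0 * exp(-qT) = 50.9200 * 1.00000000 = 50.92000000
K * exp(-rT) = 54.2200 * 0.99775253 = 54.09814214
C = P + S*exp(-qT) - K*exp(-rT)
C = 5.0937 + 50.92000000 - 54.09814214 = 1.9156


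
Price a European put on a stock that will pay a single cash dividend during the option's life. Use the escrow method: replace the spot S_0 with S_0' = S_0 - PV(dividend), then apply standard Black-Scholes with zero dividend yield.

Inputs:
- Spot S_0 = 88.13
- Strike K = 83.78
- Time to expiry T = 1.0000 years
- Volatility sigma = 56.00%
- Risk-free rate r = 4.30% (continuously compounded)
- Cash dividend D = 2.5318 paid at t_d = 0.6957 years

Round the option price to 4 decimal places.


PV(D) = D * exp(-r * t_d) = 2.5318 * 0.97052793 = 2.45718261
S_0' = S_0 - PV(D) = 88.1300 - 2.45718261 = 85.67281739
d1 = (ln(S_0'/K) + (r + sigma^2/2)*T) / (sigma*sqrt(T)) = 0.39668085
d2 = d1 - sigma*sqrt(T) = -0.16331915
exp(-rT) = 0.95791139
N(-d1) = 0.34580141; N(-d2) = 0.56486642
P = K * exp(-rT) * N(-d2) - S_0' * N(-d1) = 83.7800 * 0.95791139 * 0.56486642 - 85.67281739 * 0.34580141 = 15.7069

Answer: Price = 15.7069


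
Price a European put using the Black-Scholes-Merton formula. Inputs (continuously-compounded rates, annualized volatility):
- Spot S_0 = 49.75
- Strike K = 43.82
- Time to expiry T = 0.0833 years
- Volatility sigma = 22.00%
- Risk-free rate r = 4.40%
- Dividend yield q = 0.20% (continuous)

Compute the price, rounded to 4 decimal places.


d1 = (ln(S/K) + (r - q + 0.5*sigma^2) * T) / (sigma * sqrt(T)) = 2.08572116
d2 = d1 - sigma * sqrt(T) = 2.02222534
exp(-rT) = 0.99634151; exp(-qT) = 0.99983341
P = K * exp(-rT) * N(-d2) - S_0 * exp(-qT) * N(-d1)
N(-d1) = 0.01850194; N(-d2) = 0.02157654
P = 43.8200 * 0.99634151 * 0.02157654 - 49.7500 * 0.99983341 * 0.01850194 = 0.0217

Answer: Price = 0.0217


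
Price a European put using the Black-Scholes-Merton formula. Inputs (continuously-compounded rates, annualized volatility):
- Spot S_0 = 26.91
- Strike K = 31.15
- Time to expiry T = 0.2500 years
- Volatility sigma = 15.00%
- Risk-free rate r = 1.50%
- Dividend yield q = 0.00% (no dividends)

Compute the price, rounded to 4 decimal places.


d1 = (ln(S/K) + (r - q + 0.5*sigma^2) * T) / (sigma * sqrt(T)) = -1.86338374
d2 = d1 - sigma * sqrt(T) = -1.93838374
exp(-rT) = 0.99625702; exp(-qT) = 1.00000000
P = K * exp(-rT) * N(-d2) - S_0 * exp(-qT) * N(-d1)
N(-d1) = 0.96879585; N(-d2) = 0.97371179
P = 31.1500 * 0.99625702 * 0.97371179 - 26.9100 * 1.00000000 * 0.96879585 = 4.1473

Answer: Price = 4.1473


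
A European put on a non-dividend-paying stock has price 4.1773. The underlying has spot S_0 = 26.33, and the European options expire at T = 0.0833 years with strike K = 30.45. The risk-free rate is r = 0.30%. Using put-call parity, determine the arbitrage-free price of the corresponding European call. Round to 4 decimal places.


Put-call parity: C - P = S_0 * exp(-qT) - K * exp(-rT).
S_0 * exp(-qT) = 26.3300 * 1.00000000 = 26.33000000
K * exp(-rT) = 30.4500 * 0.99975013 = 30.44239150
C = P + S*exp(-qT) - K*exp(-rT)
C = 4.1773 + 26.33000000 - 30.44239150 = 0.0649

Answer: Call price = 0.0649


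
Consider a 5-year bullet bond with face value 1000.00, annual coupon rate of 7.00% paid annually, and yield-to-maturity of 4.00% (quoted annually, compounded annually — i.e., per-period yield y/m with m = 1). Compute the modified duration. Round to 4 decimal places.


Answer: Modified duration = 4.2583

Derivation:
Coupon per period c = face * coupon_rate / m = 70.000000
Periods per year m = 1; per-period yield y/m = 0.040000
Number of cashflows N = 5
Cashflows (t years, CF_t, discount factor 1/(1+y/m)^(m*t), PV):
  t = 1.0000: CF_t = 70.000000, DF = 0.961538, PV = 67.307692
  t = 2.0000: CF_t = 70.000000, DF = 0.924556, PV = 64.718935
  t = 3.0000: CF_t = 70.000000, DF = 0.888996, PV = 62.229745
  t = 4.0000: CF_t = 70.000000, DF = 0.854804, PV = 59.836293
  t = 5.0000: CF_t = 1070.000000, DF = 0.821927, PV = 879.462004
Price P = sum_t PV_t = 1133.554670
First compute Macaulay numerator sum_t t * PV_t:
  t * PV_t at t = 1.0000: 67.307692
  t * PV_t at t = 2.0000: 129.437870
  t * PV_t at t = 3.0000: 186.689235
  t * PV_t at t = 4.0000: 239.345173
  t * PV_t at t = 5.0000: 4397.310021
Macaulay duration D = 5020.089992 / 1133.554670 = 4.428626
Modified duration = D / (1 + y/m) = 4.428626 / (1 + 0.040000) = 4.258294


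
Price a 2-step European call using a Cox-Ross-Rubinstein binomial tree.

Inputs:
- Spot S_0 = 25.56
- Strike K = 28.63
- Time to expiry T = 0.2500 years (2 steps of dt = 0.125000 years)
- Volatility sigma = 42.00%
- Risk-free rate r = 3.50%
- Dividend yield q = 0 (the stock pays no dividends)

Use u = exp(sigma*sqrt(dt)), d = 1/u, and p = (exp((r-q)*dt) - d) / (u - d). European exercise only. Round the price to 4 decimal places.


Answer: Price = V(0,0) = 1.3046

Derivation:
dt = T/N = 0.125000
u = exp(sigma*sqrt(dt)) = 1.160084; d = 1/u = 0.862007
p = (exp((r-q)*dt) - d) / (u - d) = 0.477655
Discount per step: exp(-r*dt) = 0.995635
Stock lattice S(k, i) with i counting down-moves:
  k=0: S(0,0) = 25.5600
  k=1: S(1,0) = 29.6517; S(1,1) = 22.0329
  k=2: S(2,0) = 34.3985; S(2,1) = 25.5600; S(2,2) = 18.9925
Terminal payoffs V(N, i) = max(S_T - K, 0):
  V(2,0) = 5.768518; V(2,1) = 0.000000; V(2,2) = 0.000000
Backward induction: V(k, i) = exp(-r*dt) * [p * V(k+1, i) + (1-p) * V(k+1, i+1)].
  V(1,0) = exp(-r*dt) * [p*5.768518 + (1-p)*0.000000] = 2.743330
  V(1,1) = exp(-r*dt) * [p*0.000000 + (1-p)*0.000000] = 0.000000
  V(0,0) = exp(-r*dt) * [p*2.743330 + (1-p)*0.000000] = 1.304644


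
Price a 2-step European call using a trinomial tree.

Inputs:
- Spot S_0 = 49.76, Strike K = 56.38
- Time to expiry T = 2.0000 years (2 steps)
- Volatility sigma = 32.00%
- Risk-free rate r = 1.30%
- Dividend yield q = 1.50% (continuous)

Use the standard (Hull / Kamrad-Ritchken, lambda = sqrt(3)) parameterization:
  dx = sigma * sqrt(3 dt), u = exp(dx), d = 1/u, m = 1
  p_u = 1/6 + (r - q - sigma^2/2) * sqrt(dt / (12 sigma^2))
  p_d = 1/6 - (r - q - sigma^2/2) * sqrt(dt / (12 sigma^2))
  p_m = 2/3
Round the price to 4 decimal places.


dt = T/N = 1.000000; dx = sigma*sqrt(3*dt) = 0.554256
u = exp(dx) = 1.740646; d = 1/u = 0.574499
p_u = 0.118674, p_m = 0.666667, p_d = 0.214659
Discount per step: exp(-r*dt) = 0.987084
Stock lattice S(k, j) with j the centered position index:
  k=0: S(0,+0) = 49.7600
  k=1: S(1,-1) = 28.5871; S(1,+0) = 49.7600; S(1,+1) = 86.6145
  k=2: S(2,-2) = 16.4233; S(2,-1) = 28.5871; S(2,+0) = 49.7600; S(2,+1) = 86.6145; S(2,+2) = 150.7652
Terminal payoffs V(N, j) = max(S_T - K, 0):
  V(2,-2) = 0.000000; V(2,-1) = 0.000000; V(2,+0) = 0.000000; V(2,+1) = 30.234541; V(2,+2) = 94.385246
Backward induction: V(k, j) = exp(-r*dt) * [p_u * V(k+1, j+1) + p_m * V(k+1, j) + p_d * V(k+1, j-1)]
  V(1,-1) = exp(-r*dt) * [p_u*0.000000 + p_m*0.000000 + p_d*0.000000] = 0.000000
  V(1,+0) = exp(-r*dt) * [p_u*30.234541 + p_m*0.000000 + p_d*0.000000] = 3.541724
  V(1,+1) = exp(-r*dt) * [p_u*94.385246 + p_m*30.234541 + p_d*0.000000] = 30.952466
  V(0,+0) = exp(-r*dt) * [p_u*30.952466 + p_m*3.541724 + p_d*0.000000] = 5.956476

Answer: Price = V(0,0) = 5.9565


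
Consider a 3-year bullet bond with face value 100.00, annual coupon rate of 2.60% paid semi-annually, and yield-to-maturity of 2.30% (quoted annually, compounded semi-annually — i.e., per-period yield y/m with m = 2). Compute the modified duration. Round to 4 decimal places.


Coupon per period c = face * coupon_rate / m = 1.300000
Periods per year m = 2; per-period yield y/m = 0.011500
Number of cashflows N = 6
Cashflows (t years, CF_t, discount factor 1/(1+y/m)^(m*t), PV):
  t = 0.5000: CF_t = 1.300000, DF = 0.988631, PV = 1.285220
  t = 1.0000: CF_t = 1.300000, DF = 0.977391, PV = 1.270608
  t = 1.5000: CF_t = 1.300000, DF = 0.966279, PV = 1.256162
  t = 2.0000: CF_t = 1.300000, DF = 0.955293, PV = 1.241880
  t = 2.5000: CF_t = 1.300000, DF = 0.944432, PV = 1.227761
  t = 3.0000: CF_t = 101.300000, DF = 0.933694, PV = 94.583226
Price P = sum_t PV_t = 100.864858
First compute Macaulay numerator sum_t t * PV_t:
  t * PV_t at t = 0.5000: 0.642610
  t * PV_t at t = 1.0000: 1.270608
  t * PV_t at t = 1.5000: 1.884243
  t * PV_t at t = 2.0000: 2.483761
  t * PV_t at t = 2.5000: 3.069403
  t * PV_t at t = 3.0000: 283.749678
Macaulay duration D = 293.100303 / 100.864858 = 2.905871
Modified duration = D / (1 + y/m) = 2.905871 / (1 + 0.011500) = 2.872834

Answer: Modified duration = 2.8728


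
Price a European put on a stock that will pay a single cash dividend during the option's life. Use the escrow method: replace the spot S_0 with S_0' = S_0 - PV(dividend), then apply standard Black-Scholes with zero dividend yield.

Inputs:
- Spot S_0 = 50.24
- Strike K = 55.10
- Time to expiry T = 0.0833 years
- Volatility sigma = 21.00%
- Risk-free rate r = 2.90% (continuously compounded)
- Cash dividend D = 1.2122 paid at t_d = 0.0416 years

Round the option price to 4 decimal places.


Answer: Price = 5.9738

Derivation:
PV(D) = D * exp(-r * t_d) = 1.2122 * 0.99879433 = 1.21073848
S_0' = S_0 - PV(D) = 50.2400 - 1.21073848 = 49.02926152
d1 = (ln(S_0'/K) + (r + sigma^2/2)*T) / (sigma*sqrt(T)) = -1.85580931
d2 = d1 - sigma*sqrt(T) = -1.91641896
exp(-rT) = 0.99758722
N(-d1) = 0.96825963; N(-d2) = 0.97234411
P = K * exp(-rT) * N(-d2) - S_0' * N(-d1) = 55.1000 * 0.99758722 * 0.97234411 - 49.02926152 * 0.96825963 = 5.9738


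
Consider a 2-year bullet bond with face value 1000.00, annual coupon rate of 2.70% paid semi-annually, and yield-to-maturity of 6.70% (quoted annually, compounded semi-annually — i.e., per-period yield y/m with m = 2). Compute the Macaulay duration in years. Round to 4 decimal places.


Answer: Macaulay duration = 1.9586 years

Derivation:
Coupon per period c = face * coupon_rate / m = 13.500000
Periods per year m = 2; per-period yield y/m = 0.033500
Number of cashflows N = 4
Cashflows (t years, CF_t, discount factor 1/(1+y/m)^(m*t), PV):
  t = 0.5000: CF_t = 13.500000, DF = 0.967586, PV = 13.062409
  t = 1.0000: CF_t = 13.500000, DF = 0.936222, PV = 12.639003
  t = 1.5000: CF_t = 13.500000, DF = 0.905876, PV = 12.229320
  t = 2.0000: CF_t = 1013.500000, DF = 0.876512, PV = 888.345341
Price P = sum_t PV_t = 926.276074
Macaulay numerator sum_t t * PV_t:
  t * PV_t at t = 0.5000: 6.531205
  t * PV_t at t = 1.0000: 12.639003
  t * PV_t at t = 1.5000: 18.343981
  t * PV_t at t = 2.0000: 1776.690683
Macaulay duration D = (sum_t t * PV_t) / P = 1814.204871 / 926.276074 = 1.958601


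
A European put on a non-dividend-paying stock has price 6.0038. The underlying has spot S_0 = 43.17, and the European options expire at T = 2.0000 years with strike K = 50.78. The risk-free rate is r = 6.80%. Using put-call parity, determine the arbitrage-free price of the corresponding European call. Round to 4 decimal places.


Answer: Call price = 4.8509

Derivation:
Put-call parity: C - P = S_0 * exp(-qT) - K * exp(-rT).
S_0 * exp(-qT) = 43.1700 * 1.00000000 = 43.17000000
K * exp(-rT) = 50.7800 * 0.87284263 = 44.32294888
C = P + S*exp(-qT) - K*exp(-rT)
C = 6.0038 + 43.17000000 - 44.32294888 = 4.8509


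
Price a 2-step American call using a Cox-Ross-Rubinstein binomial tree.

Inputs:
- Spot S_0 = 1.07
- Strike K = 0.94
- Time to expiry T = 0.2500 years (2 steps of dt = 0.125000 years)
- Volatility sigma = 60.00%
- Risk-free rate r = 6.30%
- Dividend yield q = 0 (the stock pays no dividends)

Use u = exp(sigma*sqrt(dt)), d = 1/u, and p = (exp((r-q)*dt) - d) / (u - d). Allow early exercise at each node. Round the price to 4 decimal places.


Answer: Price = V(0,0) = 0.2121

Derivation:
dt = T/N = 0.125000
u = exp(sigma*sqrt(dt)) = 1.236311; d = 1/u = 0.808858
p = (exp((r-q)*dt) - d) / (u - d) = 0.465661
Discount per step: exp(-r*dt) = 0.992156
Stock lattice S(k, i) with i counting down-moves:
  k=0: S(0,0) = 1.0700
  k=1: S(1,0) = 1.3229; S(1,1) = 0.8655
  k=2: S(2,0) = 1.6355; S(2,1) = 1.0700; S(2,2) = 0.7000
Terminal payoffs V(N, i) = max(S_T - K, 0):
  V(2,0) = 0.695458; V(2,1) = 0.130000; V(2,2) = 0.000000
Backward induction: V(k, i) = exp(-r*dt) * [p * V(k+1, i) + (1-p) * V(k+1, i+1)]; then take max(V_cont, immediate exercise) for American.
  V(1,0) = exp(-r*dt) * [p*0.695458 + (1-p)*0.130000] = 0.390226; exercise = 0.382853; V(1,0) = max -> 0.390226
  V(1,1) = exp(-r*dt) * [p*0.130000 + (1-p)*0.000000] = 0.060061; exercise = 0.000000; V(1,1) = max -> 0.060061
  V(0,0) = exp(-r*dt) * [p*0.390226 + (1-p)*0.060061] = 0.212129; exercise = 0.130000; V(0,0) = max -> 0.212129


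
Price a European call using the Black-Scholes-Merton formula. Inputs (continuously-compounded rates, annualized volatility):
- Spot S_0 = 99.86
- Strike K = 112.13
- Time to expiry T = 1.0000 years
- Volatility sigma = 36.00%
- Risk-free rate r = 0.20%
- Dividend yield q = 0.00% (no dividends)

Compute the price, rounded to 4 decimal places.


d1 = (ln(S/K) + (r - q + 0.5*sigma^2) * T) / (sigma * sqrt(T)) = -0.13636030
d2 = d1 - sigma * sqrt(T) = -0.49636030
exp(-rT) = 0.99800200; exp(-qT) = 1.00000000
C = S_0 * exp(-qT) * N(d1) - K * exp(-rT) * N(d2)
N(d1) = 0.44576823; N(d2) = 0.30982012
C = 99.8600 * 1.00000000 * 0.44576823 - 112.1300 * 0.99800200 * 0.30982012 = 9.8437

Answer: Price = 9.8437


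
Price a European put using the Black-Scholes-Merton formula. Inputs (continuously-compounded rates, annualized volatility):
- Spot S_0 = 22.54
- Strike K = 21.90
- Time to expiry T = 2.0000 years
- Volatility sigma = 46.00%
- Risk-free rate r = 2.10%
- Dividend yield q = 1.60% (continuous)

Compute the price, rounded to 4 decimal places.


Answer: Price = 5.0552

Derivation:
d1 = (ln(S/K) + (r - q + 0.5*sigma^2) * T) / (sigma * sqrt(T)) = 0.38491953
d2 = d1 - sigma * sqrt(T) = -0.26561871
exp(-rT) = 0.95886978; exp(-qT) = 0.96850658
P = K * exp(-rT) * N(-d2) - S_0 * exp(-qT) * N(-d1)
N(-d1) = 0.35014852; N(-d2) = 0.60473356
P = 21.9000 * 0.95886978 * 0.60473356 - 22.5400 * 0.96850658 * 0.35014852 = 5.0552


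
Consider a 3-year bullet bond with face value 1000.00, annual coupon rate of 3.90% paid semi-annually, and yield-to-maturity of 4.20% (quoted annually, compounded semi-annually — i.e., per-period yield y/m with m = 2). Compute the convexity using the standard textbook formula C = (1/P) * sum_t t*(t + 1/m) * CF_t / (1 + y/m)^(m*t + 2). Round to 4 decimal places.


Answer: Convexity = 9.4455

Derivation:
Coupon per period c = face * coupon_rate / m = 19.500000
Periods per year m = 2; per-period yield y/m = 0.021000
Number of cashflows N = 6
Cashflows (t years, CF_t, discount factor 1/(1+y/m)^(m*t), PV):
  t = 0.5000: CF_t = 19.500000, DF = 0.979432, PV = 19.098923
  t = 1.0000: CF_t = 19.500000, DF = 0.959287, PV = 18.706095
  t = 1.5000: CF_t = 19.500000, DF = 0.939556, PV = 18.321346
  t = 2.0000: CF_t = 19.500000, DF = 0.920231, PV = 17.944512
  t = 2.5000: CF_t = 19.500000, DF = 0.901304, PV = 17.575428
  t = 3.0000: CF_t = 1019.500000, DF = 0.882766, PV = 899.979833
Price P = sum_t PV_t = 991.626136
Convexity numerator sum_t t*(t + 1/m) * CF_t / (1+y/m)^(m*t + 2):
  t = 0.5000: term = 9.160673
  t = 1.0000: term = 26.916767
  t = 1.5000: term = 52.726283
  t = 2.0000: term = 86.069675
  t = 2.5000: term = 126.449082
  t = 3.0000: term = 9065.058112
Convexity = (1/P) * sum = 9366.380592 / 991.626136 = 9.445476


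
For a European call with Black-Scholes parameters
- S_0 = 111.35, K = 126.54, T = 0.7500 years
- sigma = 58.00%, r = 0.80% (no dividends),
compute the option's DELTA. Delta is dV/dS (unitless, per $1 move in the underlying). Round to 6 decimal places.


d1 = 0.0085008456; d2 = -0.4937938886
phi(d1) = 0.3989278660; exp(-qT) = 1.0000000000; exp(-rT) = 0.9940179641
N(d1) = 0.5033913059
Delta = exp(-qT) * N(d1) = 1.0000000000 * 0.5033913059 = 0.503391

Answer: Delta = 0.503391


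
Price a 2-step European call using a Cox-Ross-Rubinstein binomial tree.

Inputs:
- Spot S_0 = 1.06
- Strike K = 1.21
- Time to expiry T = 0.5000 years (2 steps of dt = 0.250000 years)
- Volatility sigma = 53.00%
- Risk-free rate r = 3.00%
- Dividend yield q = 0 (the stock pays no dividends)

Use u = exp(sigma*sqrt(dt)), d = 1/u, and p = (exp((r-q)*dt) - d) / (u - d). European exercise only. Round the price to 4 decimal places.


dt = T/N = 0.250000
u = exp(sigma*sqrt(dt)) = 1.303431; d = 1/u = 0.767206
p = (exp((r-q)*dt) - d) / (u - d) = 0.448174
Discount per step: exp(-r*dt) = 0.992528
Stock lattice S(k, i) with i counting down-moves:
  k=0: S(0,0) = 1.0600
  k=1: S(1,0) = 1.3816; S(1,1) = 0.8132
  k=2: S(2,0) = 1.8009; S(2,1) = 1.0600; S(2,2) = 0.6239
Terminal payoffs V(N, i) = max(S_T - K, 0):
  V(2,0) = 0.590868; V(2,1) = 0.000000; V(2,2) = 0.000000
Backward induction: V(k, i) = exp(-r*dt) * [p * V(k+1, i) + (1-p) * V(k+1, i+1)].
  V(1,0) = exp(-r*dt) * [p*0.590868 + (1-p)*0.000000] = 0.262833
  V(1,1) = exp(-r*dt) * [p*0.000000 + (1-p)*0.000000] = 0.000000
  V(0,0) = exp(-r*dt) * [p*0.262833 + (1-p)*0.000000] = 0.116915

Answer: Price = V(0,0) = 0.1169


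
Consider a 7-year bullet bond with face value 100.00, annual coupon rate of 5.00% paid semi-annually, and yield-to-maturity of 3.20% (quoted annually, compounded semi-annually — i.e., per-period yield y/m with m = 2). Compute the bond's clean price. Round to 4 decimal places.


Answer: Price = 111.2087

Derivation:
Coupon per period c = face * coupon_rate / m = 2.500000
Periods per year m = 2; per-period yield y/m = 0.016000
Number of cashflows N = 14
Cashflows (t years, CF_t, discount factor 1/(1+y/m)^(m*t), PV):
  t = 0.5000: CF_t = 2.500000, DF = 0.984252, PV = 2.460630
  t = 1.0000: CF_t = 2.500000, DF = 0.968752, PV = 2.421880
  t = 1.5000: CF_t = 2.500000, DF = 0.953496, PV = 2.383740
  t = 2.0000: CF_t = 2.500000, DF = 0.938480, PV = 2.346201
  t = 2.5000: CF_t = 2.500000, DF = 0.923701, PV = 2.309253
  t = 3.0000: CF_t = 2.500000, DF = 0.909155, PV = 2.272887
  t = 3.5000: CF_t = 2.500000, DF = 0.894837, PV = 2.237093
  t = 4.0000: CF_t = 2.500000, DF = 0.880745, PV = 2.201863
  t = 4.5000: CF_t = 2.500000, DF = 0.866875, PV = 2.167188
  t = 5.0000: CF_t = 2.500000, DF = 0.853224, PV = 2.133059
  t = 5.5000: CF_t = 2.500000, DF = 0.839787, PV = 2.099468
  t = 6.0000: CF_t = 2.500000, DF = 0.826562, PV = 2.066405
  t = 6.5000: CF_t = 2.500000, DF = 0.813545, PV = 2.033864
  t = 7.0000: CF_t = 102.500000, DF = 0.800734, PV = 82.075201
Price P = sum_t PV_t = 111.208731


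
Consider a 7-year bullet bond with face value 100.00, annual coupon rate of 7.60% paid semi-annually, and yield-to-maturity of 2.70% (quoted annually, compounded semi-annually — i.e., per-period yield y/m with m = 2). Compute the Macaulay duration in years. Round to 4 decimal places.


Answer: Macaulay duration = 5.7652 years

Derivation:
Coupon per period c = face * coupon_rate / m = 3.800000
Periods per year m = 2; per-period yield y/m = 0.013500
Number of cashflows N = 14
Cashflows (t years, CF_t, discount factor 1/(1+y/m)^(m*t), PV):
  t = 0.5000: CF_t = 3.800000, DF = 0.986680, PV = 3.749383
  t = 1.0000: CF_t = 3.800000, DF = 0.973537, PV = 3.699441
  t = 1.5000: CF_t = 3.800000, DF = 0.960569, PV = 3.650164
  t = 2.0000: CF_t = 3.800000, DF = 0.947774, PV = 3.601543
  t = 2.5000: CF_t = 3.800000, DF = 0.935150, PV = 3.553570
  t = 3.0000: CF_t = 3.800000, DF = 0.922694, PV = 3.506235
  t = 3.5000: CF_t = 3.800000, DF = 0.910403, PV = 3.459532
  t = 4.0000: CF_t = 3.800000, DF = 0.898276, PV = 3.413450
  t = 4.5000: CF_t = 3.800000, DF = 0.886311, PV = 3.367982
  t = 5.0000: CF_t = 3.800000, DF = 0.874505, PV = 3.323120
  t = 5.5000: CF_t = 3.800000, DF = 0.862857, PV = 3.278856
  t = 6.0000: CF_t = 3.800000, DF = 0.851363, PV = 3.235181
  t = 6.5000: CF_t = 3.800000, DF = 0.840023, PV = 3.192088
  t = 7.0000: CF_t = 103.800000, DF = 0.828834, PV = 86.032949
Price P = sum_t PV_t = 131.063494
Macaulay numerator sum_t t * PV_t:
  t * PV_t at t = 0.5000: 1.874692
  t * PV_t at t = 1.0000: 3.699441
  t * PV_t at t = 1.5000: 5.475245
  t * PV_t at t = 2.0000: 7.203086
  t * PV_t at t = 2.5000: 8.883924
  t * PV_t at t = 3.0000: 10.518706
  t * PV_t at t = 3.5000: 12.108361
  t * PV_t at t = 4.0000: 13.653801
  t * PV_t at t = 4.5000: 15.155921
  t * PV_t at t = 5.0000: 16.615602
  t * PV_t at t = 5.5000: 18.033707
  t * PV_t at t = 6.0000: 19.411085
  t * PV_t at t = 6.5000: 20.748570
  t * PV_t at t = 7.0000: 602.230645
Macaulay duration D = (sum_t t * PV_t) / P = 755.612785 / 131.063494 = 5.765242


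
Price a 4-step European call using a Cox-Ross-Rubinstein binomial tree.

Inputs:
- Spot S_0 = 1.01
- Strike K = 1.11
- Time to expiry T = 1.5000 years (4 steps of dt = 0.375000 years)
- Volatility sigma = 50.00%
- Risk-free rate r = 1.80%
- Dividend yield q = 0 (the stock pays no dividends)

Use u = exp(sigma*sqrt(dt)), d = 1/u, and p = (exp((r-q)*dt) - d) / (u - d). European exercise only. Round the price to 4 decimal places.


dt = T/N = 0.375000
u = exp(sigma*sqrt(dt)) = 1.358235; d = 1/u = 0.736250
p = (exp((r-q)*dt) - d) / (u - d) = 0.434935
Discount per step: exp(-r*dt) = 0.993273
Stock lattice S(k, i) with i counting down-moves:
  k=0: S(0,0) = 1.0100
  k=1: S(1,0) = 1.3718; S(1,1) = 0.7436
  k=2: S(2,0) = 1.8633; S(2,1) = 1.0100; S(2,2) = 0.5475
  k=3: S(3,0) = 2.5307; S(3,1) = 1.3718; S(3,2) = 0.7436; S(3,3) = 0.4031
  k=4: S(4,0) = 3.4373; S(4,1) = 1.8633; S(4,2) = 1.0100; S(4,3) = 0.5475; S(4,4) = 0.2968
Terminal payoffs V(N, i) = max(S_T - K, 0):
  V(4,0) = 2.327331; V(4,1) = 0.753251; V(4,2) = 0.000000; V(4,3) = 0.000000; V(4,4) = 0.000000
Backward induction: V(k, i) = exp(-r*dt) * [p * V(k+1, i) + (1-p) * V(k+1, i+1)].
  V(3,0) = exp(-r*dt) * [p*2.327331 + (1-p)*0.753251] = 1.428200
  V(3,1) = exp(-r*dt) * [p*0.753251 + (1-p)*0.000000] = 0.325411
  V(3,2) = exp(-r*dt) * [p*0.000000 + (1-p)*0.000000] = 0.000000
  V(3,3) = exp(-r*dt) * [p*0.000000 + (1-p)*0.000000] = 0.000000
  V(2,0) = exp(-r*dt) * [p*1.428200 + (1-p)*0.325411] = 0.799637
  V(2,1) = exp(-r*dt) * [p*0.325411 + (1-p)*0.000000] = 0.140581
  V(2,2) = exp(-r*dt) * [p*0.000000 + (1-p)*0.000000] = 0.000000
  V(1,0) = exp(-r*dt) * [p*0.799637 + (1-p)*0.140581] = 0.424353
  V(1,1) = exp(-r*dt) * [p*0.140581 + (1-p)*0.000000] = 0.060732
  V(0,0) = exp(-r*dt) * [p*0.424353 + (1-p)*0.060732] = 0.217411

Answer: Price = V(0,0) = 0.2174


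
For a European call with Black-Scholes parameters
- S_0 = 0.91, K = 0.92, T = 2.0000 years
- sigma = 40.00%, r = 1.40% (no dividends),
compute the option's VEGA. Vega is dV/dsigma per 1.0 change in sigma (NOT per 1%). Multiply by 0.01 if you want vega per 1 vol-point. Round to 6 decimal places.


d1 = 0.3130201374; d2 = -0.2526652875
phi(d1) = 0.3798688048; exp(-qT) = 1.0000000000; exp(-rT) = 0.9723883668
Vega = S * exp(-qT) * phi(d1) * sqrt(T) = 0.9100 * 1.0000000000 * 0.3798688048 * 1.4142135624 = 0.488866

Answer: Vega = 0.488866


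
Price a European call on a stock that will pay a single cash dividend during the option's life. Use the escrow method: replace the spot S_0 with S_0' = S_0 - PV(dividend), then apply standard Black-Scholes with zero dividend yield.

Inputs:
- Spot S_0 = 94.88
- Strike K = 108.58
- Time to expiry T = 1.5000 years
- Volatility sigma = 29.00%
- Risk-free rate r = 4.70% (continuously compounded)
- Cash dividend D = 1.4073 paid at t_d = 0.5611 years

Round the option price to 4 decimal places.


PV(D) = D * exp(-r * t_d) = 1.4073 * 0.97397300 = 1.37067220
S_0' = S_0 - PV(D) = 94.8800 - 1.37067220 = 93.50932780
d1 = (ln(S_0'/K) + (r + sigma^2/2)*T) / (sigma*sqrt(T)) = -0.04462867
d2 = d1 - sigma*sqrt(T) = -0.39980469
exp(-rT) = 0.93192774
N(d1) = 0.48220164; N(d2) = 0.34465019
C = S_0' * N(d1) - K * exp(-rT) * N(d2) = 93.50932780 * 0.48220164 - 108.5800 * 0.93192774 * 0.34465019 = 10.2156

Answer: Price = 10.2156


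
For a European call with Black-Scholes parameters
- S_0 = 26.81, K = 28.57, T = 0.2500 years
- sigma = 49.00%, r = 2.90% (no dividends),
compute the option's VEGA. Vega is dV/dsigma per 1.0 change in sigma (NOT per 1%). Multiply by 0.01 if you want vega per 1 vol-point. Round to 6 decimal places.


Answer: Vega = 5.317051

Derivation:
d1 = -0.1074276081; d2 = -0.3524276081
phi(d1) = 0.3966468746; exp(-qT) = 1.0000000000; exp(-rT) = 0.9927762179
Vega = S * exp(-qT) * phi(d1) * sqrt(T) = 26.8100 * 1.0000000000 * 0.3966468746 * 0.5000000000 = 5.317051


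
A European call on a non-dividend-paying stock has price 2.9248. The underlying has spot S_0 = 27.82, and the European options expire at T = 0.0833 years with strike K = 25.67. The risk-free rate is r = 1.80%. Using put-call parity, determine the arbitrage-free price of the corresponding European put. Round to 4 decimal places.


Answer: Put price = 0.7363

Derivation:
Put-call parity: C - P = S_0 * exp(-qT) - K * exp(-rT).
S_0 * exp(-qT) = 27.8200 * 1.00000000 = 27.82000000
K * exp(-rT) = 25.6700 * 0.99850172 = 25.63153924
P = C - S*exp(-qT) + K*exp(-rT)
P = 2.9248 - 27.82000000 + 25.63153924 = 0.7363


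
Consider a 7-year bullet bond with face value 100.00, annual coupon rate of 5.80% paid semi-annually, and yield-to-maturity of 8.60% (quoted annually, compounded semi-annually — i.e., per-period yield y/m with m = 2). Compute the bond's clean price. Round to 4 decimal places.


Coupon per period c = face * coupon_rate / m = 2.900000
Periods per year m = 2; per-period yield y/m = 0.043000
Number of cashflows N = 14
Cashflows (t years, CF_t, discount factor 1/(1+y/m)^(m*t), PV):
  t = 0.5000: CF_t = 2.900000, DF = 0.958773, PV = 2.780441
  t = 1.0000: CF_t = 2.900000, DF = 0.919245, PV = 2.665811
  t = 1.5000: CF_t = 2.900000, DF = 0.881347, PV = 2.555907
  t = 2.0000: CF_t = 2.900000, DF = 0.845012, PV = 2.450534
  t = 2.5000: CF_t = 2.900000, DF = 0.810174, PV = 2.349505
  t = 3.0000: CF_t = 2.900000, DF = 0.776773, PV = 2.252642
  t = 3.5000: CF_t = 2.900000, DF = 0.744749, PV = 2.159772
  t = 4.0000: CF_t = 2.900000, DF = 0.714045, PV = 2.070730
  t = 4.5000: CF_t = 2.900000, DF = 0.684607, PV = 1.985360
  t = 5.0000: CF_t = 2.900000, DF = 0.656382, PV = 1.903509
  t = 5.5000: CF_t = 2.900000, DF = 0.629322, PV = 1.825033
  t = 6.0000: CF_t = 2.900000, DF = 0.603376, PV = 1.749791
  t = 6.5000: CF_t = 2.900000, DF = 0.578501, PV = 1.677652
  t = 7.0000: CF_t = 102.900000, DF = 0.554651, PV = 57.073572
Price P = sum_t PV_t = 85.500260

Answer: Price = 85.5003


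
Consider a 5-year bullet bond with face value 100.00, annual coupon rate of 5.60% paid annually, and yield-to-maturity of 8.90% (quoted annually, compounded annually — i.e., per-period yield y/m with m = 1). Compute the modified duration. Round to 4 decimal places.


Coupon per period c = face * coupon_rate / m = 5.600000
Periods per year m = 1; per-period yield y/m = 0.089000
Number of cashflows N = 5
Cashflows (t years, CF_t, discount factor 1/(1+y/m)^(m*t), PV):
  t = 1.0000: CF_t = 5.600000, DF = 0.918274, PV = 5.142332
  t = 2.0000: CF_t = 5.600000, DF = 0.843226, PV = 4.722068
  t = 3.0000: CF_t = 5.600000, DF = 0.774313, PV = 4.336151
  t = 4.0000: CF_t = 5.600000, DF = 0.711031, PV = 3.981773
  t = 5.0000: CF_t = 105.600000, DF = 0.652921, PV = 68.948452
Price P = sum_t PV_t = 87.130777
First compute Macaulay numerator sum_t t * PV_t:
  t * PV_t at t = 1.0000: 5.142332
  t * PV_t at t = 2.0000: 9.444137
  t * PV_t at t = 3.0000: 13.008453
  t * PV_t at t = 4.0000: 15.927092
  t * PV_t at t = 5.0000: 344.742260
Macaulay duration D = 388.264274 / 87.130777 = 4.456109
Modified duration = D / (1 + y/m) = 4.456109 / (1 + 0.089000) = 4.091928

Answer: Modified duration = 4.0919


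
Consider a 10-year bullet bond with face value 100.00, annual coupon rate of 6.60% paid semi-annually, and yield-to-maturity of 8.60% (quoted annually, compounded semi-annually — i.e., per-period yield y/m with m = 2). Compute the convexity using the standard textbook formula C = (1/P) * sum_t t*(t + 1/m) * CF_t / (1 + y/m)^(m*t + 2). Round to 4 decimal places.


Answer: Convexity = 62.3128

Derivation:
Coupon per period c = face * coupon_rate / m = 3.300000
Periods per year m = 2; per-period yield y/m = 0.043000
Number of cashflows N = 20
Cashflows (t years, CF_t, discount factor 1/(1+y/m)^(m*t), PV):
  t = 0.5000: CF_t = 3.300000, DF = 0.958773, PV = 3.163950
  t = 1.0000: CF_t = 3.300000, DF = 0.919245, PV = 3.033509
  t = 1.5000: CF_t = 3.300000, DF = 0.881347, PV = 2.908446
  t = 2.0000: CF_t = 3.300000, DF = 0.845012, PV = 2.788539
  t = 2.5000: CF_t = 3.300000, DF = 0.810174, PV = 2.673575
  t = 3.0000: CF_t = 3.300000, DF = 0.776773, PV = 2.563351
  t = 3.5000: CF_t = 3.300000, DF = 0.744749, PV = 2.457671
  t = 4.0000: CF_t = 3.300000, DF = 0.714045, PV = 2.356348
  t = 4.5000: CF_t = 3.300000, DF = 0.684607, PV = 2.259203
  t = 5.0000: CF_t = 3.300000, DF = 0.656382, PV = 2.166062
  t = 5.5000: CF_t = 3.300000, DF = 0.629322, PV = 2.076761
  t = 6.0000: CF_t = 3.300000, DF = 0.603376, PV = 1.991142
  t = 6.5000: CF_t = 3.300000, DF = 0.578501, PV = 1.909053
  t = 7.0000: CF_t = 3.300000, DF = 0.554651, PV = 1.830348
  t = 7.5000: CF_t = 3.300000, DF = 0.531784, PV = 1.754888
  t = 8.0000: CF_t = 3.300000, DF = 0.509860, PV = 1.682538
  t = 8.5000: CF_t = 3.300000, DF = 0.488840, PV = 1.613172
  t = 9.0000: CF_t = 3.300000, DF = 0.468687, PV = 1.546665
  t = 9.5000: CF_t = 3.300000, DF = 0.449364, PV = 1.482901
  t = 10.0000: CF_t = 103.300000, DF = 0.430838, PV = 44.505548
Price P = sum_t PV_t = 86.763671
Convexity numerator sum_t t*(t + 1/m) * CF_t / (1+y/m)^(m*t + 2):
  t = 0.5000: term = 1.454223
  t = 1.0000: term = 4.182808
  t = 1.5000: term = 8.020725
  t = 2.0000: term = 12.816755
  t = 2.5000: term = 18.432534
  t = 3.0000: term = 24.741656
  t = 3.5000: term = 31.628835
  t = 4.0000: term = 38.989114
  t = 4.5000: term = 46.727125
  t = 5.0000: term = 54.756406
  t = 5.5000: term = 62.998741
  t = 6.0000: term = 71.383564
  t = 6.5000: term = 79.847387
  t = 7.0000: term = 88.333270
  t = 7.5000: term = 96.790325
  t = 8.0000: term = 105.173252
  t = 8.5000: term = 113.441906
  t = 9.0000: term = 121.560894
  t = 9.5000: term = 129.499195
  t = 10.0000: term = 4295.708817
Convexity = (1/P) * sum = 5406.487534 / 86.763671 = 62.312803


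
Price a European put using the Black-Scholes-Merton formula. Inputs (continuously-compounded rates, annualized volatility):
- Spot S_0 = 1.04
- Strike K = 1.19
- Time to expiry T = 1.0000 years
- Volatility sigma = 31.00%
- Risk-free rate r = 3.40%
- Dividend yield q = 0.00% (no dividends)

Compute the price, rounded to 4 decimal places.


Answer: Price = 0.1970

Derivation:
d1 = (ln(S/K) + (r - q + 0.5*sigma^2) * T) / (sigma * sqrt(T)) = -0.16994385
d2 = d1 - sigma * sqrt(T) = -0.47994385
exp(-rT) = 0.96657150; exp(-qT) = 1.00000000
P = K * exp(-rT) * N(-d2) - S_0 * exp(-qT) * N(-d1)
N(-d1) = 0.56747285; N(-d2) = 0.68436634
P = 1.1900 * 0.96657150 * 0.68436634 - 1.0400 * 1.00000000 * 0.56747285 = 0.1970


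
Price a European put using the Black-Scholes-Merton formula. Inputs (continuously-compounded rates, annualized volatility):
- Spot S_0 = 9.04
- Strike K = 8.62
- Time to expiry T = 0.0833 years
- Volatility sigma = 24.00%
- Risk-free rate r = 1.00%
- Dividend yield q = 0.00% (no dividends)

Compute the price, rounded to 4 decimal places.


d1 = (ln(S/K) + (r - q + 0.5*sigma^2) * T) / (sigma * sqrt(T)) = 0.73347003
d2 = d1 - sigma * sqrt(T) = 0.66420185
exp(-rT) = 0.99916735; exp(-qT) = 1.00000000
P = K * exp(-rT) * N(-d2) - S_0 * exp(-qT) * N(-d1)
N(-d1) = 0.23163590; N(-d2) = 0.25328056
P = 8.6200 * 0.99916735 * 0.25328056 - 9.0400 * 1.00000000 * 0.23163590 = 0.0875

Answer: Price = 0.0875


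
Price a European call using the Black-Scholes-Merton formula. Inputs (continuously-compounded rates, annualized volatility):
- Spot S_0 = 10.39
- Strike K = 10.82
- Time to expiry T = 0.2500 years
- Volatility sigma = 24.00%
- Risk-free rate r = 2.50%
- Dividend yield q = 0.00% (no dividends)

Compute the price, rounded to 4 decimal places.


Answer: Price = 0.3450

Derivation:
d1 = (ln(S/K) + (r - q + 0.5*sigma^2) * T) / (sigma * sqrt(T)) = -0.22585390
d2 = d1 - sigma * sqrt(T) = -0.34585390
exp(-rT) = 0.99376949; exp(-qT) = 1.00000000
C = S_0 * exp(-qT) * N(d1) - K * exp(-rT) * N(d2)
N(d1) = 0.41065753; N(d2) = 0.36472626
C = 10.3900 * 1.00000000 * 0.41065753 - 10.8200 * 0.99376949 * 0.36472626 = 0.3450


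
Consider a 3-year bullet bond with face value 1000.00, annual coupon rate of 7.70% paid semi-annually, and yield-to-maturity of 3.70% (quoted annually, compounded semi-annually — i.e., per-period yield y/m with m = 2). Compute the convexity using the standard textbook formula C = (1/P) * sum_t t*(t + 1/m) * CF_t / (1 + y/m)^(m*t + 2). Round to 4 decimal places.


Coupon per period c = face * coupon_rate / m = 38.500000
Periods per year m = 2; per-period yield y/m = 0.018500
Number of cashflows N = 6
Cashflows (t years, CF_t, discount factor 1/(1+y/m)^(m*t), PV):
  t = 0.5000: CF_t = 38.500000, DF = 0.981836, PV = 37.800687
  t = 1.0000: CF_t = 38.500000, DF = 0.964002, PV = 37.114077
  t = 1.5000: CF_t = 38.500000, DF = 0.946492, PV = 36.439938
  t = 2.0000: CF_t = 38.500000, DF = 0.929300, PV = 35.778044
  t = 2.5000: CF_t = 38.500000, DF = 0.912420, PV = 35.128173
  t = 3.0000: CF_t = 1038.500000, DF = 0.895847, PV = 930.337016
Price P = sum_t PV_t = 1112.597935
Convexity numerator sum_t t*(t + 1/m) * CF_t / (1+y/m)^(m*t + 2):
  t = 0.5000: term = 18.219969
  t = 1.0000: term = 53.667066
  t = 1.5000: term = 105.384519
  t = 2.0000: term = 172.450530
  t = 2.5000: term = 253.977217
  t = 3.0000: term = 9416.890777
Convexity = (1/P) * sum = 10020.590079 / 1112.597935 = 9.006479

Answer: Convexity = 9.0065


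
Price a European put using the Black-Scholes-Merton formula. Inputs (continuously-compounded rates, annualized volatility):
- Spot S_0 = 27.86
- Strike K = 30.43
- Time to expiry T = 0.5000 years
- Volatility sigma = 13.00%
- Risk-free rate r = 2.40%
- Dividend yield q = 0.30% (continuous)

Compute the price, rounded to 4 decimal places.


Answer: Price = 2.5432

Derivation:
d1 = (ln(S/K) + (r - q + 0.5*sigma^2) * T) / (sigma * sqrt(T)) = -0.79970509
d2 = d1 - sigma * sqrt(T) = -0.89162897
exp(-rT) = 0.98807171; exp(-qT) = 0.99850112
P = K * exp(-rT) * N(-d2) - S_0 * exp(-qT) * N(-d1)
N(-d1) = 0.78805916; N(-d2) = 0.81370408
P = 30.4300 * 0.98807171 * 0.81370408 - 27.8600 * 0.99850112 * 0.78805916 = 2.5432


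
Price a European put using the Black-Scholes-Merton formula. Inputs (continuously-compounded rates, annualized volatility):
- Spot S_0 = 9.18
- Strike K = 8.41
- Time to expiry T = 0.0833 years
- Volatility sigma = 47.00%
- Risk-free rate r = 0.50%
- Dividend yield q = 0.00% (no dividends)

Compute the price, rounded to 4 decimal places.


Answer: Price = 0.1853

Derivation:
d1 = (ln(S/K) + (r - q + 0.5*sigma^2) * T) / (sigma * sqrt(T)) = 0.71671648
d2 = d1 - sigma * sqrt(T) = 0.58106630
exp(-rT) = 0.99958359; exp(-qT) = 1.00000000
P = K * exp(-rT) * N(-d2) - S_0 * exp(-qT) * N(-d1)
N(-d1) = 0.23677453; N(-d2) = 0.28059788
P = 8.4100 * 0.99958359 * 0.28059788 - 9.1800 * 1.00000000 * 0.23677453 = 0.1853


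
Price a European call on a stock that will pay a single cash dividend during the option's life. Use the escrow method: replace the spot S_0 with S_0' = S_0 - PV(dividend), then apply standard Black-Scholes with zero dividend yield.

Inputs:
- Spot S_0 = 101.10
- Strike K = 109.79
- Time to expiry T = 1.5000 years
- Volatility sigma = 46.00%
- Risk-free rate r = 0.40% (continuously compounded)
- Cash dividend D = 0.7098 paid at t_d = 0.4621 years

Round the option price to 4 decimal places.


PV(D) = D * exp(-r * t_d) = 0.7098 * 0.99815331 = 0.70848922
S_0' = S_0 - PV(D) = 101.1000 - 0.70848922 = 100.39151078
d1 = (ln(S_0'/K) + (r + sigma^2/2)*T) / (sigma*sqrt(T)) = 0.13349400
d2 = d1 - sigma*sqrt(T) = -0.42988865
exp(-rT) = 0.99401796
N(d1) = 0.55309864; N(d2) = 0.33363832
C = S_0' * N(d1) - K * exp(-rT) * N(d2) = 100.39151078 * 0.55309864 - 109.7900 * 0.99401796 * 0.33363832 = 19.1154

Answer: Price = 19.1154


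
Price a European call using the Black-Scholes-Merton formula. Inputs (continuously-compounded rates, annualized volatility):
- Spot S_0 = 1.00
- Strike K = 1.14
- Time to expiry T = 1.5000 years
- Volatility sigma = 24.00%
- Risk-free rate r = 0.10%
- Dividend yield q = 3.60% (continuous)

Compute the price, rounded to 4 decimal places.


d1 = (ln(S/K) + (r - q + 0.5*sigma^2) * T) / (sigma * sqrt(T)) = -0.47740644
d2 = d1 - sigma * sqrt(T) = -0.77134521
exp(-rT) = 0.99850112; exp(-qT) = 0.94743211
C = S_0 * exp(-qT) * N(d1) - K * exp(-rT) * N(d2)
N(d1) = 0.31653636; N(d2) = 0.22025117
C = 1.0000 * 0.94743211 * 0.31653636 - 1.1400 * 0.99850112 * 0.22025117 = 0.0492

Answer: Price = 0.0492


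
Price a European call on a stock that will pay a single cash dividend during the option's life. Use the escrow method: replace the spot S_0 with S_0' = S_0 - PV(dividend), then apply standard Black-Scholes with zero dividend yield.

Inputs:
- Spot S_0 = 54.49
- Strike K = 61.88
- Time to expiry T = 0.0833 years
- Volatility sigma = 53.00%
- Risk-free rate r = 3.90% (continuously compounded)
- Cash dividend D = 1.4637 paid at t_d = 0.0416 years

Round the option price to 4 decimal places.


PV(D) = D * exp(-r * t_d) = 1.4637 * 0.99837892 = 1.46132722
S_0' = S_0 - PV(D) = 54.4900 - 1.46132722 = 53.02867278
d1 = (ln(S_0'/K) + (r + sigma^2/2)*T) / (sigma*sqrt(T)) = -0.91141147
d2 = d1 - sigma*sqrt(T) = -1.06437869
exp(-rT) = 0.99675657
N(d1) = 0.18103931; N(d2) = 0.14357859
C = S_0' * N(d1) - K * exp(-rT) * N(d2) = 53.02867278 * 0.18103931 - 61.8800 * 0.99675657 * 0.14357859 = 0.7444

Answer: Price = 0.7444


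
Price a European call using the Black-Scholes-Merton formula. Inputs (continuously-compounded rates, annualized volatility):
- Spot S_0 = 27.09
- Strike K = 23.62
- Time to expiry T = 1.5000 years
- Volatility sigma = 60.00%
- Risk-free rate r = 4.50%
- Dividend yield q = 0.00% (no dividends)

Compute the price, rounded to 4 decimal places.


d1 = (ln(S/K) + (r - q + 0.5*sigma^2) * T) / (sigma * sqrt(T)) = 0.64580912
d2 = d1 - sigma * sqrt(T) = -0.08903780
exp(-rT) = 0.93472772; exp(-qT) = 1.00000000
C = S_0 * exp(-qT) * N(d1) - K * exp(-rT) * N(d2)
N(d1) = 0.74079851; N(d2) = 0.46452593
C = 27.0900 * 1.00000000 * 0.74079851 - 23.6200 * 0.93472772 * 0.46452593 = 9.8123

Answer: Price = 9.8123


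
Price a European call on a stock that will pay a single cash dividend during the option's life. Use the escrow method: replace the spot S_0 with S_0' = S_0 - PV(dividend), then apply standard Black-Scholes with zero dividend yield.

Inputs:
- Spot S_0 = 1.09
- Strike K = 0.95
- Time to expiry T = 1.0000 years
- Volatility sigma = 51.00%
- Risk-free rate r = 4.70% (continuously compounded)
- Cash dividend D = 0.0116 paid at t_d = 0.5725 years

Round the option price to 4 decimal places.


Answer: Price = 0.2972

Derivation:
PV(D) = D * exp(-r * t_d) = 0.0116 * 0.97345128 = 0.01129203
S_0' = S_0 - PV(D) = 1.0900 - 0.01129203 = 1.07870797
d1 = (ln(S_0'/K) + (r + sigma^2/2)*T) / (sigma*sqrt(T)) = 0.59628881
d2 = d1 - sigma*sqrt(T) = 0.08628881
exp(-rT) = 0.95408740
N(d1) = 0.72450885; N(d2) = 0.53438158
C = S_0' * N(d1) - K * exp(-rT) * N(d2) = 1.07870797 * 0.72450885 - 0.9500 * 0.95408740 * 0.53438158 = 0.2972
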